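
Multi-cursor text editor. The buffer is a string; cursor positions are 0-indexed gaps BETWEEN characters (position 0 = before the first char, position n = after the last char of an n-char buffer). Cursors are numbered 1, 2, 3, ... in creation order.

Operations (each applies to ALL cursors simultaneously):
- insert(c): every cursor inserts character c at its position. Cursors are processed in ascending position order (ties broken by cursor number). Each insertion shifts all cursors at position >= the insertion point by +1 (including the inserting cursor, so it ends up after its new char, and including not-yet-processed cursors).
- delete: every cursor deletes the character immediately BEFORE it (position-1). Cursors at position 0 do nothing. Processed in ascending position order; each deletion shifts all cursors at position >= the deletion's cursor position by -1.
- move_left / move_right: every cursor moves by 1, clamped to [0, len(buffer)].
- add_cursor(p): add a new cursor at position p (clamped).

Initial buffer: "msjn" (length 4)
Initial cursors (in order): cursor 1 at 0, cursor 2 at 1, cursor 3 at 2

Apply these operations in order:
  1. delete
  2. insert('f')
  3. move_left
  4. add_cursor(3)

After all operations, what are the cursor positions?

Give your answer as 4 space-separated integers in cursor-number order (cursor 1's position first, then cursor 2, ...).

Answer: 2 2 2 3

Derivation:
After op 1 (delete): buffer="jn" (len 2), cursors c1@0 c2@0 c3@0, authorship ..
After op 2 (insert('f')): buffer="fffjn" (len 5), cursors c1@3 c2@3 c3@3, authorship 123..
After op 3 (move_left): buffer="fffjn" (len 5), cursors c1@2 c2@2 c3@2, authorship 123..
After op 4 (add_cursor(3)): buffer="fffjn" (len 5), cursors c1@2 c2@2 c3@2 c4@3, authorship 123..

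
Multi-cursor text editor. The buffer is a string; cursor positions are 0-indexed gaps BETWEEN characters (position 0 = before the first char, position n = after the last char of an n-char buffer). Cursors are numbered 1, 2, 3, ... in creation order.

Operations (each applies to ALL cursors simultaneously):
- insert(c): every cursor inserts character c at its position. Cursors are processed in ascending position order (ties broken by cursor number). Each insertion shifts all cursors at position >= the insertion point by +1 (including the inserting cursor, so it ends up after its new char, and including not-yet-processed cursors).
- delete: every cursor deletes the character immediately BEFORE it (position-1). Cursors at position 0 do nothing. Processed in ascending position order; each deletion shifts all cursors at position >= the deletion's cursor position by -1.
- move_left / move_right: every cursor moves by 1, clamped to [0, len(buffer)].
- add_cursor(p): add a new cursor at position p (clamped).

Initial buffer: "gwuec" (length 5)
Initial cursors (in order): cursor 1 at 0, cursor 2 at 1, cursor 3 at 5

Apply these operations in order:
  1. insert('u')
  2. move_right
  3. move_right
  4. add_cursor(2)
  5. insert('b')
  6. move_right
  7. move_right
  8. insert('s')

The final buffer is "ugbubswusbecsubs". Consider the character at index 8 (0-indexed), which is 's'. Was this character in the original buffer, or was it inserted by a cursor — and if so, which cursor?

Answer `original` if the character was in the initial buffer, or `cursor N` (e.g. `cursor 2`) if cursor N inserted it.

Answer: cursor 1

Derivation:
After op 1 (insert('u')): buffer="uguwuecu" (len 8), cursors c1@1 c2@3 c3@8, authorship 1.2....3
After op 2 (move_right): buffer="uguwuecu" (len 8), cursors c1@2 c2@4 c3@8, authorship 1.2....3
After op 3 (move_right): buffer="uguwuecu" (len 8), cursors c1@3 c2@5 c3@8, authorship 1.2....3
After op 4 (add_cursor(2)): buffer="uguwuecu" (len 8), cursors c4@2 c1@3 c2@5 c3@8, authorship 1.2....3
After op 5 (insert('b')): buffer="ugbubwubecub" (len 12), cursors c4@3 c1@5 c2@8 c3@12, authorship 1.421..2..33
After op 6 (move_right): buffer="ugbubwubecub" (len 12), cursors c4@4 c1@6 c2@9 c3@12, authorship 1.421..2..33
After op 7 (move_right): buffer="ugbubwubecub" (len 12), cursors c4@5 c1@7 c2@10 c3@12, authorship 1.421..2..33
After op 8 (insert('s')): buffer="ugbubswusbecsubs" (len 16), cursors c4@6 c1@9 c2@13 c3@16, authorship 1.4214..12..2333
Authorship (.=original, N=cursor N): 1 . 4 2 1 4 . . 1 2 . . 2 3 3 3
Index 8: author = 1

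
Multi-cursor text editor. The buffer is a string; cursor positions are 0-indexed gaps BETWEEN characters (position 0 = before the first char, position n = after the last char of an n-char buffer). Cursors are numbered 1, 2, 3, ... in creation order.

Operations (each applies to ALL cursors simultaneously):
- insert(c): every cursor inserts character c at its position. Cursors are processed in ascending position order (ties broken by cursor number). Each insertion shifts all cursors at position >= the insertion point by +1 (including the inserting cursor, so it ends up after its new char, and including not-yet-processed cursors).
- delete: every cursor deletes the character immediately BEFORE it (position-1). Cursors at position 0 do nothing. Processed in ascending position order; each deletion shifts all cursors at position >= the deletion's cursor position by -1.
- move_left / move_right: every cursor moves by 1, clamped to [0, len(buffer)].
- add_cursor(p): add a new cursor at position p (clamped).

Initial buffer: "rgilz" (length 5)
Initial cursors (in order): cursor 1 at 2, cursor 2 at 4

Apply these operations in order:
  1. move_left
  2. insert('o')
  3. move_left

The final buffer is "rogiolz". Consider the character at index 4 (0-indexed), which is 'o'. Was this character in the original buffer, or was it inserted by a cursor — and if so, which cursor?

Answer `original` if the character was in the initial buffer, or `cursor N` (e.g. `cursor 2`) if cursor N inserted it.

After op 1 (move_left): buffer="rgilz" (len 5), cursors c1@1 c2@3, authorship .....
After op 2 (insert('o')): buffer="rogiolz" (len 7), cursors c1@2 c2@5, authorship .1..2..
After op 3 (move_left): buffer="rogiolz" (len 7), cursors c1@1 c2@4, authorship .1..2..
Authorship (.=original, N=cursor N): . 1 . . 2 . .
Index 4: author = 2

Answer: cursor 2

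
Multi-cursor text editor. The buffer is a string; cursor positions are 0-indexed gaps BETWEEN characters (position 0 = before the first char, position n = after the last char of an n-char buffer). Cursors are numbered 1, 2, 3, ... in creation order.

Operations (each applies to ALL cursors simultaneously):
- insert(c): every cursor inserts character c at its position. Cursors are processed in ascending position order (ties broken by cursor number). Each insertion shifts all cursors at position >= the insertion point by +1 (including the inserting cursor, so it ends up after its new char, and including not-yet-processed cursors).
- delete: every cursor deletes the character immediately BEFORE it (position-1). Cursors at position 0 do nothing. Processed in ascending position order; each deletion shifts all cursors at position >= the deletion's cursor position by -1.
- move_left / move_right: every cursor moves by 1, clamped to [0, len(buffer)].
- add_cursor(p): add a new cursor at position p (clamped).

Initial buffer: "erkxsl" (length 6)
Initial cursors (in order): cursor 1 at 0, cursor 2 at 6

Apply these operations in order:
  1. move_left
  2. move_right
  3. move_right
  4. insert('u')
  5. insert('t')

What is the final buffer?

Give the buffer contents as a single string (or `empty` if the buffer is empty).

After op 1 (move_left): buffer="erkxsl" (len 6), cursors c1@0 c2@5, authorship ......
After op 2 (move_right): buffer="erkxsl" (len 6), cursors c1@1 c2@6, authorship ......
After op 3 (move_right): buffer="erkxsl" (len 6), cursors c1@2 c2@6, authorship ......
After op 4 (insert('u')): buffer="erukxslu" (len 8), cursors c1@3 c2@8, authorship ..1....2
After op 5 (insert('t')): buffer="erutkxslut" (len 10), cursors c1@4 c2@10, authorship ..11....22

Answer: erutkxslut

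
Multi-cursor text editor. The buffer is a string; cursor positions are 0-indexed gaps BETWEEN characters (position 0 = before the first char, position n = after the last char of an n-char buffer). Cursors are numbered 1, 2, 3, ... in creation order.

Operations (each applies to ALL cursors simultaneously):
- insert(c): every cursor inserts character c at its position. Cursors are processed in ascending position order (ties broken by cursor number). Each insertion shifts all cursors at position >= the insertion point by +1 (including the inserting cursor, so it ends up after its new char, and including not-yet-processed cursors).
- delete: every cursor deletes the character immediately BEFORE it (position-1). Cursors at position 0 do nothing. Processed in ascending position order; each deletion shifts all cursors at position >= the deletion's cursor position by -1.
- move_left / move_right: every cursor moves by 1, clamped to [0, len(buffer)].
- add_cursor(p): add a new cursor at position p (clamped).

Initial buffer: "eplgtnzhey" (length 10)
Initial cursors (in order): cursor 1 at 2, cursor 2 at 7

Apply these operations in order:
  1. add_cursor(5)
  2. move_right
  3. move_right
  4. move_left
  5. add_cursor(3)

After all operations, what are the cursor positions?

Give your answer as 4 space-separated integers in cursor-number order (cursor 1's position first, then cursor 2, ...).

After op 1 (add_cursor(5)): buffer="eplgtnzhey" (len 10), cursors c1@2 c3@5 c2@7, authorship ..........
After op 2 (move_right): buffer="eplgtnzhey" (len 10), cursors c1@3 c3@6 c2@8, authorship ..........
After op 3 (move_right): buffer="eplgtnzhey" (len 10), cursors c1@4 c3@7 c2@9, authorship ..........
After op 4 (move_left): buffer="eplgtnzhey" (len 10), cursors c1@3 c3@6 c2@8, authorship ..........
After op 5 (add_cursor(3)): buffer="eplgtnzhey" (len 10), cursors c1@3 c4@3 c3@6 c2@8, authorship ..........

Answer: 3 8 6 3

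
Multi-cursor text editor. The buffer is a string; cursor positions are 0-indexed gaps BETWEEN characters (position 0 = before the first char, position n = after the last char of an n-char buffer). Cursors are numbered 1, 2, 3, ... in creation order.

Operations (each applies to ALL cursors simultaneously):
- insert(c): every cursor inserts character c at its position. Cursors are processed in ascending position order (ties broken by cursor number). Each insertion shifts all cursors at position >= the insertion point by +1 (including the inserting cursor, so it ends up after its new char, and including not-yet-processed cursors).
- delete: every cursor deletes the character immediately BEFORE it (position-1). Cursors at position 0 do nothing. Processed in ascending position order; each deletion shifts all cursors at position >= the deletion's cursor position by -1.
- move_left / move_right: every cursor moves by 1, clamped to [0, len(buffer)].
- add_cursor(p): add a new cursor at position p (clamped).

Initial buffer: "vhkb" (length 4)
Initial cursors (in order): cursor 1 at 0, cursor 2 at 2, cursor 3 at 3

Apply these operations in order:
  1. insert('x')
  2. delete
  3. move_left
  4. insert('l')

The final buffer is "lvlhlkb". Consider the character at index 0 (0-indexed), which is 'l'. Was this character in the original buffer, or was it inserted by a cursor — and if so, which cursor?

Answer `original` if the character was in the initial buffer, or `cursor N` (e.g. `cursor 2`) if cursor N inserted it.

Answer: cursor 1

Derivation:
After op 1 (insert('x')): buffer="xvhxkxb" (len 7), cursors c1@1 c2@4 c3@6, authorship 1..2.3.
After op 2 (delete): buffer="vhkb" (len 4), cursors c1@0 c2@2 c3@3, authorship ....
After op 3 (move_left): buffer="vhkb" (len 4), cursors c1@0 c2@1 c3@2, authorship ....
After op 4 (insert('l')): buffer="lvlhlkb" (len 7), cursors c1@1 c2@3 c3@5, authorship 1.2.3..
Authorship (.=original, N=cursor N): 1 . 2 . 3 . .
Index 0: author = 1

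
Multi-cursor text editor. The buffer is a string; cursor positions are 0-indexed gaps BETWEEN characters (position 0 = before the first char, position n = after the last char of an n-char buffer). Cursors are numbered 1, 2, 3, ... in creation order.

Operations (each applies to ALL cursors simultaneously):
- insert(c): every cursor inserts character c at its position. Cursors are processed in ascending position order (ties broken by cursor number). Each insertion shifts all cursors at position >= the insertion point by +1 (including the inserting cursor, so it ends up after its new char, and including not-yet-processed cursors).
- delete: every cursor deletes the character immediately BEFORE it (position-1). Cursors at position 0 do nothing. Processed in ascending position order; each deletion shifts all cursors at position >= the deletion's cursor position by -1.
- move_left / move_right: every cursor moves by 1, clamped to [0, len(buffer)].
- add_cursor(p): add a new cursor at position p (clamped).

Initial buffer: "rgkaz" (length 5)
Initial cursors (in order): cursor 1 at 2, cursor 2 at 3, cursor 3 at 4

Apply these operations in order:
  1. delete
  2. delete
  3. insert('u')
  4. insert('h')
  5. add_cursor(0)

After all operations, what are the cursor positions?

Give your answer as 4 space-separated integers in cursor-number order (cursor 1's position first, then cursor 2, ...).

After op 1 (delete): buffer="rz" (len 2), cursors c1@1 c2@1 c3@1, authorship ..
After op 2 (delete): buffer="z" (len 1), cursors c1@0 c2@0 c3@0, authorship .
After op 3 (insert('u')): buffer="uuuz" (len 4), cursors c1@3 c2@3 c3@3, authorship 123.
After op 4 (insert('h')): buffer="uuuhhhz" (len 7), cursors c1@6 c2@6 c3@6, authorship 123123.
After op 5 (add_cursor(0)): buffer="uuuhhhz" (len 7), cursors c4@0 c1@6 c2@6 c3@6, authorship 123123.

Answer: 6 6 6 0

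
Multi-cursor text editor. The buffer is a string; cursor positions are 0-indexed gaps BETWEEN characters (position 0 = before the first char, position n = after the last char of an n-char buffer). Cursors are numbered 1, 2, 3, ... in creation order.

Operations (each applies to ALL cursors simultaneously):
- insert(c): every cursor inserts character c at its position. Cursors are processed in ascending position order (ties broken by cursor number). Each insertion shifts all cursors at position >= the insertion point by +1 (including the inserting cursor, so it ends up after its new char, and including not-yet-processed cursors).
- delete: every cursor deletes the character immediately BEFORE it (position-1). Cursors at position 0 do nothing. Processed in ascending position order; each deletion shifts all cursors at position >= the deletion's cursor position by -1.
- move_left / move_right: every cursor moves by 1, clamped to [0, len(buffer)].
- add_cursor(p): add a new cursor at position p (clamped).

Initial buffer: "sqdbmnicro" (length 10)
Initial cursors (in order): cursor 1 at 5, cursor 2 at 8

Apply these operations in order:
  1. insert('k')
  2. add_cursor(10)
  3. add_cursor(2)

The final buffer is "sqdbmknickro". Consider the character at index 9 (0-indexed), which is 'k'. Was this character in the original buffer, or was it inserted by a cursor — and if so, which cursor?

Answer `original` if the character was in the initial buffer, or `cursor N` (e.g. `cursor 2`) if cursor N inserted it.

After op 1 (insert('k')): buffer="sqdbmknickro" (len 12), cursors c1@6 c2@10, authorship .....1...2..
After op 2 (add_cursor(10)): buffer="sqdbmknickro" (len 12), cursors c1@6 c2@10 c3@10, authorship .....1...2..
After op 3 (add_cursor(2)): buffer="sqdbmknickro" (len 12), cursors c4@2 c1@6 c2@10 c3@10, authorship .....1...2..
Authorship (.=original, N=cursor N): . . . . . 1 . . . 2 . .
Index 9: author = 2

Answer: cursor 2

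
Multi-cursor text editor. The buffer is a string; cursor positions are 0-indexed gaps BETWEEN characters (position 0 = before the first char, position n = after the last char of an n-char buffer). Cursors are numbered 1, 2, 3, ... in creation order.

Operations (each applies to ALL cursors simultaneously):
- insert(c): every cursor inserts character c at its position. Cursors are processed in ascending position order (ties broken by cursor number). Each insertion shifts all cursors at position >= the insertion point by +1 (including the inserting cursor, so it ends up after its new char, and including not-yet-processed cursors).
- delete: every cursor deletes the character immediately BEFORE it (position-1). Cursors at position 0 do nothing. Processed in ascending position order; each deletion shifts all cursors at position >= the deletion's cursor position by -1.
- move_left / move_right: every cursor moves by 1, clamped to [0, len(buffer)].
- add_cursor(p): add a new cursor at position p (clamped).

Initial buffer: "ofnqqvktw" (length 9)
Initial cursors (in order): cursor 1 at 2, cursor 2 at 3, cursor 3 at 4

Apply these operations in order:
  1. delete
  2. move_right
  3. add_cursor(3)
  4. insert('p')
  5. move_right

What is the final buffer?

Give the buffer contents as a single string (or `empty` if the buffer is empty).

Answer: oqpppvpktw

Derivation:
After op 1 (delete): buffer="oqvktw" (len 6), cursors c1@1 c2@1 c3@1, authorship ......
After op 2 (move_right): buffer="oqvktw" (len 6), cursors c1@2 c2@2 c3@2, authorship ......
After op 3 (add_cursor(3)): buffer="oqvktw" (len 6), cursors c1@2 c2@2 c3@2 c4@3, authorship ......
After op 4 (insert('p')): buffer="oqpppvpktw" (len 10), cursors c1@5 c2@5 c3@5 c4@7, authorship ..123.4...
After op 5 (move_right): buffer="oqpppvpktw" (len 10), cursors c1@6 c2@6 c3@6 c4@8, authorship ..123.4...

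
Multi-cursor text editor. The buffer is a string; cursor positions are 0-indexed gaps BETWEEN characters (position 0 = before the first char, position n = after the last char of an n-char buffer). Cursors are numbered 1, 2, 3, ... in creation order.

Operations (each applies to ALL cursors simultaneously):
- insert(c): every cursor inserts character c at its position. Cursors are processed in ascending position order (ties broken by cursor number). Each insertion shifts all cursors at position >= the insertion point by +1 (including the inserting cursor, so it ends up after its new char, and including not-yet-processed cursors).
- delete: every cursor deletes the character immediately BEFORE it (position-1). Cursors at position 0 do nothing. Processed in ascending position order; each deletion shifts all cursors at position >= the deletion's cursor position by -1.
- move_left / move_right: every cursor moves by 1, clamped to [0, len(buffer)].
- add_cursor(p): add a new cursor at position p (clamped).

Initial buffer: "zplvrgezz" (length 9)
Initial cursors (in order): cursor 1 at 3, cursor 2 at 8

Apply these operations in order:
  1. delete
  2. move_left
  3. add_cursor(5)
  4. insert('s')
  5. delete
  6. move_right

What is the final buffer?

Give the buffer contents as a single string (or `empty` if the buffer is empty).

Answer: zpvrgez

Derivation:
After op 1 (delete): buffer="zpvrgez" (len 7), cursors c1@2 c2@6, authorship .......
After op 2 (move_left): buffer="zpvrgez" (len 7), cursors c1@1 c2@5, authorship .......
After op 3 (add_cursor(5)): buffer="zpvrgez" (len 7), cursors c1@1 c2@5 c3@5, authorship .......
After op 4 (insert('s')): buffer="zspvrgssez" (len 10), cursors c1@2 c2@8 c3@8, authorship .1....23..
After op 5 (delete): buffer="zpvrgez" (len 7), cursors c1@1 c2@5 c3@5, authorship .......
After op 6 (move_right): buffer="zpvrgez" (len 7), cursors c1@2 c2@6 c3@6, authorship .......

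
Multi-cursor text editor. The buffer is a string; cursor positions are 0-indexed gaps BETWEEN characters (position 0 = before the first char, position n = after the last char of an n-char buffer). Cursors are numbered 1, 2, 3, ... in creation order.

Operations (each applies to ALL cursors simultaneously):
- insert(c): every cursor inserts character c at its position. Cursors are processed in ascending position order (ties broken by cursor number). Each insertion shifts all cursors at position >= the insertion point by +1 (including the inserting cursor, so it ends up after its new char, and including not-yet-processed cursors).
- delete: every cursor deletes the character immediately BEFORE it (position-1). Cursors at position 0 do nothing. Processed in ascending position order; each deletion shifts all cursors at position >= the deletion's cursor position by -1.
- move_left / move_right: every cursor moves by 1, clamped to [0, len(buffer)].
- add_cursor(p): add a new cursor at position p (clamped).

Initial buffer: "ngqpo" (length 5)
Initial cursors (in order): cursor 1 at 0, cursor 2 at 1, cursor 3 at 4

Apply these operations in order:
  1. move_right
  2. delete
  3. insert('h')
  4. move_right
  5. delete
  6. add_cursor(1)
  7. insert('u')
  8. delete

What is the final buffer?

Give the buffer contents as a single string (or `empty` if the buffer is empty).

After op 1 (move_right): buffer="ngqpo" (len 5), cursors c1@1 c2@2 c3@5, authorship .....
After op 2 (delete): buffer="qp" (len 2), cursors c1@0 c2@0 c3@2, authorship ..
After op 3 (insert('h')): buffer="hhqph" (len 5), cursors c1@2 c2@2 c3@5, authorship 12..3
After op 4 (move_right): buffer="hhqph" (len 5), cursors c1@3 c2@3 c3@5, authorship 12..3
After op 5 (delete): buffer="hp" (len 2), cursors c1@1 c2@1 c3@2, authorship 1.
After op 6 (add_cursor(1)): buffer="hp" (len 2), cursors c1@1 c2@1 c4@1 c3@2, authorship 1.
After op 7 (insert('u')): buffer="huuupu" (len 6), cursors c1@4 c2@4 c4@4 c3@6, authorship 1124.3
After op 8 (delete): buffer="hp" (len 2), cursors c1@1 c2@1 c4@1 c3@2, authorship 1.

Answer: hp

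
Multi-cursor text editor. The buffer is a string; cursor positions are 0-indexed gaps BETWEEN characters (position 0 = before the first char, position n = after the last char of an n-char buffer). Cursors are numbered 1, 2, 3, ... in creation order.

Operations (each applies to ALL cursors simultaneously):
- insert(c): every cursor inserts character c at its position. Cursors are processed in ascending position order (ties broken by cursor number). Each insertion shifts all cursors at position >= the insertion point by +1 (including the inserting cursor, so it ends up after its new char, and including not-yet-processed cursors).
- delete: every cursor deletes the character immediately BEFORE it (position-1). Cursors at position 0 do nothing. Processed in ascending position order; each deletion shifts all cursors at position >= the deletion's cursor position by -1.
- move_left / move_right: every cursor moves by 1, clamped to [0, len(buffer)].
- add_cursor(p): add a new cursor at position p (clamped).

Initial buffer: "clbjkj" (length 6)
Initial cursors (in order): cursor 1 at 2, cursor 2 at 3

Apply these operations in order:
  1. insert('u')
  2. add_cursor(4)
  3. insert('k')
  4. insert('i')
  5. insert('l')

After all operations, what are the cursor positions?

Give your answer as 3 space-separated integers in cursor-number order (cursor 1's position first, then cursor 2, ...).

After op 1 (insert('u')): buffer="clubujkj" (len 8), cursors c1@3 c2@5, authorship ..1.2...
After op 2 (add_cursor(4)): buffer="clubujkj" (len 8), cursors c1@3 c3@4 c2@5, authorship ..1.2...
After op 3 (insert('k')): buffer="clukbkukjkj" (len 11), cursors c1@4 c3@6 c2@8, authorship ..11.322...
After op 4 (insert('i')): buffer="clukibkiukijkj" (len 14), cursors c1@5 c3@8 c2@11, authorship ..111.33222...
After op 5 (insert('l')): buffer="clukilbkilukiljkj" (len 17), cursors c1@6 c3@10 c2@14, authorship ..1111.3332222...

Answer: 6 14 10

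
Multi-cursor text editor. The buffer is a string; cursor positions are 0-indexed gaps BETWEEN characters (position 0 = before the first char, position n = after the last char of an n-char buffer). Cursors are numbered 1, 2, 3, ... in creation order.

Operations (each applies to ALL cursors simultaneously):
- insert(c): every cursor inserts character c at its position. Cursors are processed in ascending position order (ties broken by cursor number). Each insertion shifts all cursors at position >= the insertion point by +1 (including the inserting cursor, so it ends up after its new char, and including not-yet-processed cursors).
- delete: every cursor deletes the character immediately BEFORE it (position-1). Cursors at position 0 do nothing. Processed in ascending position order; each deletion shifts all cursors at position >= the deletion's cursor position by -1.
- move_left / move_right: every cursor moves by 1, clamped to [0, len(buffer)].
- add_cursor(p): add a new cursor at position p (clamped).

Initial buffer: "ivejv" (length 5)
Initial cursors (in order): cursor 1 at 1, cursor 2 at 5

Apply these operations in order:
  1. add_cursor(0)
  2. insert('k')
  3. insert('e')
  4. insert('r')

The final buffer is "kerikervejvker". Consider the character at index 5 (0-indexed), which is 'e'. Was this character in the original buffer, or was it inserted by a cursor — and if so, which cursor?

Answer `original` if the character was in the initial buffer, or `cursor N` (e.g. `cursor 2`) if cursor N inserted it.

After op 1 (add_cursor(0)): buffer="ivejv" (len 5), cursors c3@0 c1@1 c2@5, authorship .....
After op 2 (insert('k')): buffer="kikvejvk" (len 8), cursors c3@1 c1@3 c2@8, authorship 3.1....2
After op 3 (insert('e')): buffer="keikevejvke" (len 11), cursors c3@2 c1@5 c2@11, authorship 33.11....22
After op 4 (insert('r')): buffer="kerikervejvker" (len 14), cursors c3@3 c1@7 c2@14, authorship 333.111....222
Authorship (.=original, N=cursor N): 3 3 3 . 1 1 1 . . . . 2 2 2
Index 5: author = 1

Answer: cursor 1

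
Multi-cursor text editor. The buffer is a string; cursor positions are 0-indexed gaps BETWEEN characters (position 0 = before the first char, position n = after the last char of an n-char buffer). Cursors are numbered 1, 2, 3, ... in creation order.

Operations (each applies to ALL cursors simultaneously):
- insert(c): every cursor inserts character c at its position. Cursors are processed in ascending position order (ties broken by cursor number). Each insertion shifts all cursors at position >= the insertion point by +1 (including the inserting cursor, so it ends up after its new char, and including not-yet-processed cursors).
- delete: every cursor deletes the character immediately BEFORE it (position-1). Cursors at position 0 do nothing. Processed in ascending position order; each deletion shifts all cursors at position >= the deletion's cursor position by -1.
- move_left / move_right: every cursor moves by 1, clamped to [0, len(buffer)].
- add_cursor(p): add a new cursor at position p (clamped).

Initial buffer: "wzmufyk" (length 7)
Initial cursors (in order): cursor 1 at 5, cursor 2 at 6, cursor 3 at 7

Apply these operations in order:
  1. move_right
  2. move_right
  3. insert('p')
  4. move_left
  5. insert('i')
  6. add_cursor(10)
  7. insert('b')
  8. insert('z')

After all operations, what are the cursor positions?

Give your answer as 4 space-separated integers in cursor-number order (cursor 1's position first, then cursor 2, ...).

After op 1 (move_right): buffer="wzmufyk" (len 7), cursors c1@6 c2@7 c3@7, authorship .......
After op 2 (move_right): buffer="wzmufyk" (len 7), cursors c1@7 c2@7 c3@7, authorship .......
After op 3 (insert('p')): buffer="wzmufykppp" (len 10), cursors c1@10 c2@10 c3@10, authorship .......123
After op 4 (move_left): buffer="wzmufykppp" (len 10), cursors c1@9 c2@9 c3@9, authorship .......123
After op 5 (insert('i')): buffer="wzmufykppiiip" (len 13), cursors c1@12 c2@12 c3@12, authorship .......121233
After op 6 (add_cursor(10)): buffer="wzmufykppiiip" (len 13), cursors c4@10 c1@12 c2@12 c3@12, authorship .......121233
After op 7 (insert('b')): buffer="wzmufykppibiibbbp" (len 17), cursors c4@11 c1@16 c2@16 c3@16, authorship .......1214231233
After op 8 (insert('z')): buffer="wzmufykppibziibbbzzzp" (len 21), cursors c4@12 c1@20 c2@20 c3@20, authorship .......12144231231233

Answer: 20 20 20 12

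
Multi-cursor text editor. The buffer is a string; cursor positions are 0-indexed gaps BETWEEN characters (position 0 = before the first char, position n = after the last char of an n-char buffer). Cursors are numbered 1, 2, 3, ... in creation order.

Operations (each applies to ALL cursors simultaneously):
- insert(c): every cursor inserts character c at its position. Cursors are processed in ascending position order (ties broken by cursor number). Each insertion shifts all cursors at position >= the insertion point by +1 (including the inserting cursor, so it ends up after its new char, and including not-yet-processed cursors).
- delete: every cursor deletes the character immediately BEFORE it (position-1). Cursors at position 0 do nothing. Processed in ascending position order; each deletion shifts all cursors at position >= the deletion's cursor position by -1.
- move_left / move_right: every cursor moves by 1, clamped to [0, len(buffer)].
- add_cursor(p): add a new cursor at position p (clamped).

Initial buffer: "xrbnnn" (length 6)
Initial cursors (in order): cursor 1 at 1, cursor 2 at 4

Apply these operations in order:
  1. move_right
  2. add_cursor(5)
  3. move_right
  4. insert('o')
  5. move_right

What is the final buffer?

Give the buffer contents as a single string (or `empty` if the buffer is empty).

Answer: xrbonnnoo

Derivation:
After op 1 (move_right): buffer="xrbnnn" (len 6), cursors c1@2 c2@5, authorship ......
After op 2 (add_cursor(5)): buffer="xrbnnn" (len 6), cursors c1@2 c2@5 c3@5, authorship ......
After op 3 (move_right): buffer="xrbnnn" (len 6), cursors c1@3 c2@6 c3@6, authorship ......
After op 4 (insert('o')): buffer="xrbonnnoo" (len 9), cursors c1@4 c2@9 c3@9, authorship ...1...23
After op 5 (move_right): buffer="xrbonnnoo" (len 9), cursors c1@5 c2@9 c3@9, authorship ...1...23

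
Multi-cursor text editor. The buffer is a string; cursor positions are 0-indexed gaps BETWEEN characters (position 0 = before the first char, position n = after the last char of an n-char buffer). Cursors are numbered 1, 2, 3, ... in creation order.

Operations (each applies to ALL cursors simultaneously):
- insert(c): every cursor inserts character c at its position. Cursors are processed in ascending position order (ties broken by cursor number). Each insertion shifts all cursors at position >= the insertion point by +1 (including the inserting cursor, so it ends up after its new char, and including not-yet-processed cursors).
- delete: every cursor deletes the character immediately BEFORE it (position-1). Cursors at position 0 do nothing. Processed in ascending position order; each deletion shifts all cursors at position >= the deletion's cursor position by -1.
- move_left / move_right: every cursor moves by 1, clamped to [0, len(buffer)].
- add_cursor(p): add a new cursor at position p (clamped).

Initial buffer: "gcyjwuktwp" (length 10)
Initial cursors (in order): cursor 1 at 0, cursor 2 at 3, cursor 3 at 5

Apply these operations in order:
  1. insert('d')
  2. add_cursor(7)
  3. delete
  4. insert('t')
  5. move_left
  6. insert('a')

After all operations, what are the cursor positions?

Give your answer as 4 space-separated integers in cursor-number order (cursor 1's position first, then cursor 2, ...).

After op 1 (insert('d')): buffer="dgcydjwduktwp" (len 13), cursors c1@1 c2@5 c3@8, authorship 1...2..3.....
After op 2 (add_cursor(7)): buffer="dgcydjwduktwp" (len 13), cursors c1@1 c2@5 c4@7 c3@8, authorship 1...2..3.....
After op 3 (delete): buffer="gcyjuktwp" (len 9), cursors c1@0 c2@3 c3@4 c4@4, authorship .........
After op 4 (insert('t')): buffer="tgcytjttuktwp" (len 13), cursors c1@1 c2@5 c3@8 c4@8, authorship 1...2.34.....
After op 5 (move_left): buffer="tgcytjttuktwp" (len 13), cursors c1@0 c2@4 c3@7 c4@7, authorship 1...2.34.....
After op 6 (insert('a')): buffer="atgcyatjtaatuktwp" (len 17), cursors c1@1 c2@6 c3@11 c4@11, authorship 11...22.3344.....

Answer: 1 6 11 11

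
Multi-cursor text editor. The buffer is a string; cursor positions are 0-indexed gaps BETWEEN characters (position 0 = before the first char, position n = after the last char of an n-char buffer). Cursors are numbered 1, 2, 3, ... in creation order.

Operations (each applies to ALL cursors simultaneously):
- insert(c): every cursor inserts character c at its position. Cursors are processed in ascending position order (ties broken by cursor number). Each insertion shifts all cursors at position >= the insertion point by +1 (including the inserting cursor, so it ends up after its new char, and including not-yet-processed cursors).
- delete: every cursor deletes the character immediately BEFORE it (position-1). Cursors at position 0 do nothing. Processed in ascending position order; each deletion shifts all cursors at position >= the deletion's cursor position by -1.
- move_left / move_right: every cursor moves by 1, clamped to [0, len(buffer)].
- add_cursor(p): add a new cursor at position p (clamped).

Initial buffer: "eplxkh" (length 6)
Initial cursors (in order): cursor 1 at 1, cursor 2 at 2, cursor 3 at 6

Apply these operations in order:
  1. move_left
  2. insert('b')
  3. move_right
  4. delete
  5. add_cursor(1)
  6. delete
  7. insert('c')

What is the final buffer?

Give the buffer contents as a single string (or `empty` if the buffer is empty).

After op 1 (move_left): buffer="eplxkh" (len 6), cursors c1@0 c2@1 c3@5, authorship ......
After op 2 (insert('b')): buffer="bebplxkbh" (len 9), cursors c1@1 c2@3 c3@8, authorship 1.2....3.
After op 3 (move_right): buffer="bebplxkbh" (len 9), cursors c1@2 c2@4 c3@9, authorship 1.2....3.
After op 4 (delete): buffer="bblxkb" (len 6), cursors c1@1 c2@2 c3@6, authorship 12...3
After op 5 (add_cursor(1)): buffer="bblxkb" (len 6), cursors c1@1 c4@1 c2@2 c3@6, authorship 12...3
After op 6 (delete): buffer="lxk" (len 3), cursors c1@0 c2@0 c4@0 c3@3, authorship ...
After op 7 (insert('c')): buffer="ccclxkc" (len 7), cursors c1@3 c2@3 c4@3 c3@7, authorship 124...3

Answer: ccclxkc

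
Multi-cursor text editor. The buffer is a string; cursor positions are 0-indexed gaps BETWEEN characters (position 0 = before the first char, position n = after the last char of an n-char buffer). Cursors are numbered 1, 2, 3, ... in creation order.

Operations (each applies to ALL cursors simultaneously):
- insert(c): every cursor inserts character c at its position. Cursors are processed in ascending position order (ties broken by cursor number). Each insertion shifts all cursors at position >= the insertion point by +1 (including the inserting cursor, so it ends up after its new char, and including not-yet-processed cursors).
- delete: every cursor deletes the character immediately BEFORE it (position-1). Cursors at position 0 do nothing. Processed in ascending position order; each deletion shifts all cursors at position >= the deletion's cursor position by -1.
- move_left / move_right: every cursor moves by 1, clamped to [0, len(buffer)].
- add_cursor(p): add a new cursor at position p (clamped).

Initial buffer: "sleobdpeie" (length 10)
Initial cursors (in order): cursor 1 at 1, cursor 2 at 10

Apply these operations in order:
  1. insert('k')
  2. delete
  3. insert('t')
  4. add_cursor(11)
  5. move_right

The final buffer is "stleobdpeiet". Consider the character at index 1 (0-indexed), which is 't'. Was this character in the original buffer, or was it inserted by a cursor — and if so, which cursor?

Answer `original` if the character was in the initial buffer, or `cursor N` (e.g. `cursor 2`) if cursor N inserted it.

Answer: cursor 1

Derivation:
After op 1 (insert('k')): buffer="skleobdpeiek" (len 12), cursors c1@2 c2@12, authorship .1.........2
After op 2 (delete): buffer="sleobdpeie" (len 10), cursors c1@1 c2@10, authorship ..........
After op 3 (insert('t')): buffer="stleobdpeiet" (len 12), cursors c1@2 c2@12, authorship .1.........2
After op 4 (add_cursor(11)): buffer="stleobdpeiet" (len 12), cursors c1@2 c3@11 c2@12, authorship .1.........2
After op 5 (move_right): buffer="stleobdpeiet" (len 12), cursors c1@3 c2@12 c3@12, authorship .1.........2
Authorship (.=original, N=cursor N): . 1 . . . . . . . . . 2
Index 1: author = 1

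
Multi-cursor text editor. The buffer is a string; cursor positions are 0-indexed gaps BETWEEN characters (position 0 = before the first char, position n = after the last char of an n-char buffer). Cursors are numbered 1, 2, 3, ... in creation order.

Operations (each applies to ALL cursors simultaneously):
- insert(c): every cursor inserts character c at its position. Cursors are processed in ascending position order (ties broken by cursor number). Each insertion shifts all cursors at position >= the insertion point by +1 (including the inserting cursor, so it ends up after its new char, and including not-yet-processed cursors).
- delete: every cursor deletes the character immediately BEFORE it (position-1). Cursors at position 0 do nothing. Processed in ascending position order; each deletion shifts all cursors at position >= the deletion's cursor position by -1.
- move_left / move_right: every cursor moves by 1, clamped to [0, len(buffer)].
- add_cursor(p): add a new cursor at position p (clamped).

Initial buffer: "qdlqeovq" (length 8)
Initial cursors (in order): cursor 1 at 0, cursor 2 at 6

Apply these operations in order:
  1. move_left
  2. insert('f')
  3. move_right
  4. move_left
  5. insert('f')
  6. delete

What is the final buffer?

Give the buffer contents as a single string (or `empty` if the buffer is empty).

Answer: fqdlqefovq

Derivation:
After op 1 (move_left): buffer="qdlqeovq" (len 8), cursors c1@0 c2@5, authorship ........
After op 2 (insert('f')): buffer="fqdlqefovq" (len 10), cursors c1@1 c2@7, authorship 1.....2...
After op 3 (move_right): buffer="fqdlqefovq" (len 10), cursors c1@2 c2@8, authorship 1.....2...
After op 4 (move_left): buffer="fqdlqefovq" (len 10), cursors c1@1 c2@7, authorship 1.....2...
After op 5 (insert('f')): buffer="ffqdlqeffovq" (len 12), cursors c1@2 c2@9, authorship 11.....22...
After op 6 (delete): buffer="fqdlqefovq" (len 10), cursors c1@1 c2@7, authorship 1.....2...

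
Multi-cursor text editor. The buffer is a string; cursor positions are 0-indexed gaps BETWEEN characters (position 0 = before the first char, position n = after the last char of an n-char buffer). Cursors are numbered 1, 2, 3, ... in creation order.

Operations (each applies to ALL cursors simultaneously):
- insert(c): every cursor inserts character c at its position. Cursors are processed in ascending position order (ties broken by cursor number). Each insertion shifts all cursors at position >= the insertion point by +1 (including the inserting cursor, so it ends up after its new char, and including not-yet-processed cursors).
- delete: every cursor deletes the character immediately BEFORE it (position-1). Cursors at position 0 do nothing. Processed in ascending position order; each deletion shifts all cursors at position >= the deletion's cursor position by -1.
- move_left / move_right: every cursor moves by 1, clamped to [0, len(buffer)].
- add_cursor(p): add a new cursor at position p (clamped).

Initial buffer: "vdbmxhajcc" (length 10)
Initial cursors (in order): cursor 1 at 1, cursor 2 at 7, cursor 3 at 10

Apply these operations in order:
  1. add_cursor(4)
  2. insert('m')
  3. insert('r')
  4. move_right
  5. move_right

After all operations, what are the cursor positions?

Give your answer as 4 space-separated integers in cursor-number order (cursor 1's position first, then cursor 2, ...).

Answer: 5 15 18 10

Derivation:
After op 1 (add_cursor(4)): buffer="vdbmxhajcc" (len 10), cursors c1@1 c4@4 c2@7 c3@10, authorship ..........
After op 2 (insert('m')): buffer="vmdbmmxhamjccm" (len 14), cursors c1@2 c4@6 c2@10 c3@14, authorship .1...4...2...3
After op 3 (insert('r')): buffer="vmrdbmmrxhamrjccmr" (len 18), cursors c1@3 c4@8 c2@13 c3@18, authorship .11...44...22...33
After op 4 (move_right): buffer="vmrdbmmrxhamrjccmr" (len 18), cursors c1@4 c4@9 c2@14 c3@18, authorship .11...44...22...33
After op 5 (move_right): buffer="vmrdbmmrxhamrjccmr" (len 18), cursors c1@5 c4@10 c2@15 c3@18, authorship .11...44...22...33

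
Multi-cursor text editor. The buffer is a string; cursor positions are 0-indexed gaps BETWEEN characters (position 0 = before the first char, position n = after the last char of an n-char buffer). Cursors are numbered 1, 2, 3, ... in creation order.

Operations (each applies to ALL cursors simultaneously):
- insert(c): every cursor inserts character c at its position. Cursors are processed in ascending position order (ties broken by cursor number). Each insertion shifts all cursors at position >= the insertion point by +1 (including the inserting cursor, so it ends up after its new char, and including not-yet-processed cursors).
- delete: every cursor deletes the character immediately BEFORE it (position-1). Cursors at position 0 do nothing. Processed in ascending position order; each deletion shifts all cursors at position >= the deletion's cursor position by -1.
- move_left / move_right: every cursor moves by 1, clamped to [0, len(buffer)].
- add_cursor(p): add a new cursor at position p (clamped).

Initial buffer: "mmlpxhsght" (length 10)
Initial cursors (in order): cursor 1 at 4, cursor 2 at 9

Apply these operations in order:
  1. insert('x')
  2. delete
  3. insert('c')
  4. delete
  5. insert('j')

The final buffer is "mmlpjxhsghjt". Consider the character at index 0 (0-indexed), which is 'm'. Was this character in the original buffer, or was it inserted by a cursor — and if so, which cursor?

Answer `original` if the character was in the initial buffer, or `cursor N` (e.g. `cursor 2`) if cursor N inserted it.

After op 1 (insert('x')): buffer="mmlpxxhsghxt" (len 12), cursors c1@5 c2@11, authorship ....1.....2.
After op 2 (delete): buffer="mmlpxhsght" (len 10), cursors c1@4 c2@9, authorship ..........
After op 3 (insert('c')): buffer="mmlpcxhsghct" (len 12), cursors c1@5 c2@11, authorship ....1.....2.
After op 4 (delete): buffer="mmlpxhsght" (len 10), cursors c1@4 c2@9, authorship ..........
After op 5 (insert('j')): buffer="mmlpjxhsghjt" (len 12), cursors c1@5 c2@11, authorship ....1.....2.
Authorship (.=original, N=cursor N): . . . . 1 . . . . . 2 .
Index 0: author = original

Answer: original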